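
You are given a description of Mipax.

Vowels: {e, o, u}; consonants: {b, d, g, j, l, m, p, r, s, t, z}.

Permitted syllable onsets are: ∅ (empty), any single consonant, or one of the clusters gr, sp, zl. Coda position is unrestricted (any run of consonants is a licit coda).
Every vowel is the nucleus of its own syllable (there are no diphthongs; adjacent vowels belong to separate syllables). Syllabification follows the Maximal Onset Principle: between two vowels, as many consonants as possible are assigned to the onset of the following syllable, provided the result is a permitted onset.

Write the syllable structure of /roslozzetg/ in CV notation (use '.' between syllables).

The vowels are o, o, e — 3 nuclei, so 3 syllables.
V1 /o/ – V2 /o/: cluster /sl/ — the longest permitted-onset suffix is /l/; onset = /l/, preceding coda = /s/.
V2 /o/ – V3 /e/: /zz/ — longest licit onset from the right is /z/, leaving /z/ as coda.
Putting it together: ros.loz.zetg.
Mapping each syllable to C/V: /ros/ → CVC, /loz/ → CVC, /zetg/ → CVCC.

CVC.CVC.CVCC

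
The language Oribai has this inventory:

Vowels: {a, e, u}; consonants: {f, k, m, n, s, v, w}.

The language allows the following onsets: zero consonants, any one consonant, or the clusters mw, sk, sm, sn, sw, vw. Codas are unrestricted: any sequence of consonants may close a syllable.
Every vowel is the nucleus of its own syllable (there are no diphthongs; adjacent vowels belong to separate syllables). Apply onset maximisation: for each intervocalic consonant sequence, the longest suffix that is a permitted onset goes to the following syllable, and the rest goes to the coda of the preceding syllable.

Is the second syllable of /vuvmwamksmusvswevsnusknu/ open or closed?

closed

The vowels are u, a, u, e, u, u — 6 nuclei, so 6 syllables.
σ1/σ2 boundary: cluster /vmw/ — the longest permitted-onset suffix is /mw/; onset = /mw/, preceding coda = /v/.
σ2/σ3 boundary: cluster /mksm/ — the longest permitted-onset suffix is /sm/; onset = /sm/, preceding coda = /mk/.
σ3/σ4 boundary: /svsw/ splits as /sv/ + /sw/ (/sw/ is the longest suffix that is a licit onset).
σ4/σ5 boundary: /vsn/ — longest licit onset from the right is /sn/, leaving /v/ as coda.
σ5/σ6 boundary: /skn/ — longest licit onset from the right is /n/, leaving /sk/ as coda.
Result: vuv.mwamk.smusv.swev.snusk.nu.
Syllable 2 is /mwamk/ with coda /mk/, so it is closed.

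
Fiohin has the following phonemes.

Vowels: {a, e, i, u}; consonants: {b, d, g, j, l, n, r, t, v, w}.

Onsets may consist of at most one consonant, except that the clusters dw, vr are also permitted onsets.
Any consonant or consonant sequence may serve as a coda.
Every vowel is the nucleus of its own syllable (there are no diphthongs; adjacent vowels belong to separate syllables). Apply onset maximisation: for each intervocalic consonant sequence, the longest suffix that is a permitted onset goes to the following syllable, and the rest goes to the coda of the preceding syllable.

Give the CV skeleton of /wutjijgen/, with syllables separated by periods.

CVC.CVC.CVC

The vowels are u, i, e — 3 nuclei, so 3 syllables.
Between /u/ (V1) and /i/ (V2): /tj/ — longest licit onset from the right is /j/, leaving /t/ as coda.
Between /i/ (V2) and /e/ (V3): cluster /jg/ — the longest permitted-onset suffix is /g/; onset = /g/, preceding coda = /j/.
Syllabification: wut.jij.gen.
Mapping each syllable to C/V: /wut/ → CVC, /jij/ → CVC, /gen/ → CVC.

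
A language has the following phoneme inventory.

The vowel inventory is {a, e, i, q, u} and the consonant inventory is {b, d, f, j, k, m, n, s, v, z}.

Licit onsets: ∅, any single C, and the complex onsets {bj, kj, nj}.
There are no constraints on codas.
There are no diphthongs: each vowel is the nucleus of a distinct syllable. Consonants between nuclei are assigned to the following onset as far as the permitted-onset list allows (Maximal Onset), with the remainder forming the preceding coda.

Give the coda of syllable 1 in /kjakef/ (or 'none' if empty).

none

The vowels are a, e — 2 nuclei, so 2 syllables.
V1 /a/ – V2 /e/: /k/ → onset of the next syllable (single consonants are always licit onsets).
Syllabification: kja.kef.
Syllable 1 is /kja/: onset /kj/, nucleus /a/, coda ∅.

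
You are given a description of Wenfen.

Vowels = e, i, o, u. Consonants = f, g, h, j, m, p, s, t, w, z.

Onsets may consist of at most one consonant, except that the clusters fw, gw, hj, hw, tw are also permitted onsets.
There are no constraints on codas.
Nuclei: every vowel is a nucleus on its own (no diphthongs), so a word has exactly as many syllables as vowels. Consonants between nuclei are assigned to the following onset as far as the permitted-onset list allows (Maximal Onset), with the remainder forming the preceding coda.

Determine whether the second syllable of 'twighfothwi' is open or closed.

Vowels present: i, o, i; each is a nucleus, giving 3 syllables.
σ1/σ2 boundary: cluster /ghf/ — the longest permitted-onset suffix is /f/; onset = /f/, preceding coda = /gh/.
σ2/σ3 boundary: /thw/ — longest licit onset from the right is /hw/, leaving /t/ as coda.
Putting it together: twigh.fot.hwi.
Syllable 2 is /fot/ with coda /t/, so it is closed.

closed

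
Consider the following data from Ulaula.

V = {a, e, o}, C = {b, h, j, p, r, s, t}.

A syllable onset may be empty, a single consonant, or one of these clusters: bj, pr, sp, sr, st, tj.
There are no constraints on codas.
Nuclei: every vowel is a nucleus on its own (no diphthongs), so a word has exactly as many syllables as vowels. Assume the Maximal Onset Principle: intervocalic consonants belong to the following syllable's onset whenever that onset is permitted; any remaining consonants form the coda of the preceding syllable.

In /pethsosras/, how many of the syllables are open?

The vowels are e, o, a — 3 nuclei, so 3 syllables.
Between /e/ (V1) and /o/ (V2): cluster /ths/ — the longest permitted-onset suffix is /s/; onset = /s/, preceding coda = /th/.
Between /o/ (V2) and /a/ (V3): /sr/ is a licit onset in full, so it all attaches to the next syllable.
So the parse is peth.so.sras.
Classifying each syllable: /peth/ (closed), /so/ (open), /sras/ (closed).
Open syllables: 1.

1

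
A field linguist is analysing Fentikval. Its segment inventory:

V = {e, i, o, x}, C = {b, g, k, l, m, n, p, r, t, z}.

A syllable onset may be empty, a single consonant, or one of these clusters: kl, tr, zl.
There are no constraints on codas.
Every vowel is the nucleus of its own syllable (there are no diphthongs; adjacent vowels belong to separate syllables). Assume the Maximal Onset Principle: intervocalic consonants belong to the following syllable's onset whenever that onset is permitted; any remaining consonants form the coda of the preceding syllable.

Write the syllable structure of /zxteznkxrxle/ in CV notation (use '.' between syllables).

The vowels are x, e, x, x, e — 5 nuclei, so 5 syllables.
σ1/σ2 boundary: /t/ → onset of the next syllable (single consonants are always licit onsets).
σ2/σ3 boundary: /znk/ splits as /zn/ + /k/ (/k/ is the longest suffix that is a licit onset).
σ3/σ4 boundary: /r/ → onset of the next syllable (single consonants are always licit onsets).
σ4/σ5 boundary: just /l/ — single C goes to the following onset.
Syllabification: zx.tezn.kx.rx.le.
Mapping each syllable to C/V: /zx/ → CV, /tezn/ → CVCC, /kx/ → CV, /rx/ → CV, /le/ → CV.

CV.CVCC.CV.CV.CV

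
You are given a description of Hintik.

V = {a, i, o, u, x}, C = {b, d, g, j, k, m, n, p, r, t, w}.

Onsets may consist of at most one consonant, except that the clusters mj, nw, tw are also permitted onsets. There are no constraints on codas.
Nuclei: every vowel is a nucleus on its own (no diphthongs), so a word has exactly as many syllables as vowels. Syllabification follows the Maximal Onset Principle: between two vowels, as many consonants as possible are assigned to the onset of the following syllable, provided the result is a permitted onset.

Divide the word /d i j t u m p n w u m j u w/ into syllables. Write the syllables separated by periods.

Vowels present: i, u, u, u; each is a nucleus, giving 4 syllables.
σ1/σ2 boundary: /jt/ — longest licit onset from the right is /t/, leaving /j/ as coda.
σ2/σ3 boundary: /mpnw/; trying suffixes from longest down, /nw/ is the first permitted one, so coda /mp/ | onset /nw/.
σ3/σ4 boundary: cluster /mj/ — /mj/ is itself a permitted onset, so the whole cluster goes right; preceding coda = ∅.

dij.tump.nwu.mjuw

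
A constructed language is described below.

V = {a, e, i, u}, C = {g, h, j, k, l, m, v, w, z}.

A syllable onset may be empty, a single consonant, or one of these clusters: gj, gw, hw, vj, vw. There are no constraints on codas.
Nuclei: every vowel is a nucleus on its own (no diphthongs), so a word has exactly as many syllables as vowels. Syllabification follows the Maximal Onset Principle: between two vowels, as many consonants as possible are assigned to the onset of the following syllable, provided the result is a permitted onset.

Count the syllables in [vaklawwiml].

Vowels present: a, a, i; each is a nucleus, giving 3 syllables.

3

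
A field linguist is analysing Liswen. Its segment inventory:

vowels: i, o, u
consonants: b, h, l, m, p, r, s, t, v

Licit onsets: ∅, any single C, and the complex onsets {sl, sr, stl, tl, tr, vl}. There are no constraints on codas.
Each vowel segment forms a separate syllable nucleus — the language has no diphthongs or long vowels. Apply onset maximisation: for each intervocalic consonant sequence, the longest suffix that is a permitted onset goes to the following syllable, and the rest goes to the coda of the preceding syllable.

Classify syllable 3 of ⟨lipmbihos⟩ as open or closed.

The vowels are i, i, o — 3 nuclei, so 3 syllables.
V1 /i/ – V2 /i/: /pmb/; trying suffixes from longest down, /b/ is the first permitted one, so coda /pm/ | onset /b/.
V2 /i/ – V3 /o/: just /h/ — single C goes to the following onset.
Putting it together: lipm.bi.hos.
Syllable 3 is /hos/ with coda /s/, so it is closed.

closed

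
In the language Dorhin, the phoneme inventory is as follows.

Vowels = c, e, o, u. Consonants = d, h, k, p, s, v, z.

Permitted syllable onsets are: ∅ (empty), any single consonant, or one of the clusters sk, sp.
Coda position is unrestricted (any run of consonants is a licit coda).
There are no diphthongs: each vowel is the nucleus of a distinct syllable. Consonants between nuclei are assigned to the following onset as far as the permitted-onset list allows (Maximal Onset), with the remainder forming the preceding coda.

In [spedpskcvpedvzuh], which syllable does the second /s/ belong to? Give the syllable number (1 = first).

Nuclei (vowels): e, c, e, u → 4 syllables.
V1 /e/ – V2 /c/: /dpsk/ splits as /dp/ + /sk/ (/sk/ is the longest suffix that is a licit onset).
V2 /c/ – V3 /e/: /vp/; trying suffixes from longest down, /p/ is the first permitted one, so coda /v/ | onset /p/.
V3 /e/ – V4 /u/: /dvz/; trying suffixes from longest down, /z/ is the first permitted one, so coda /dv/ | onset /z/.
So the parse is spedp.skcv.pedv.zuh.
The second /s/ is in the onset of syllable 2 (/skcv/).

2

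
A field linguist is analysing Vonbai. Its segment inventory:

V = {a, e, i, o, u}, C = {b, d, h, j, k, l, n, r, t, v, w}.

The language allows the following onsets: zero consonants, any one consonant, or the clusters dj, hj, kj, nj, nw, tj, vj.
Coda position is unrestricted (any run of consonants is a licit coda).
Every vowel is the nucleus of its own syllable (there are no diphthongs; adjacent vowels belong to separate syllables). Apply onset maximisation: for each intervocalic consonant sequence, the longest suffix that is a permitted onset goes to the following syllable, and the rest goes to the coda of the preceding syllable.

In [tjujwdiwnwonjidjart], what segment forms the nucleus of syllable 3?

The vowels are u, i, o, i, a — 5 nuclei, so 5 syllables.
The third nucleus (vowel 3 from the left) is /o/.

o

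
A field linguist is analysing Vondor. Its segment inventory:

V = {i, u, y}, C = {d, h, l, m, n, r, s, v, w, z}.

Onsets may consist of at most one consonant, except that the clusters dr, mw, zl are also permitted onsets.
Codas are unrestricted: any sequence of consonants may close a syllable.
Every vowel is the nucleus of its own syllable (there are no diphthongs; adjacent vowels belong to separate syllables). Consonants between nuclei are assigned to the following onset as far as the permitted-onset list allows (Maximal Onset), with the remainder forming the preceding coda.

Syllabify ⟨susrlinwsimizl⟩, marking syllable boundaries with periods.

susr.linw.si.mizl

Nuclei (vowels): u, i, i, i → 4 syllables.
σ1/σ2 boundary: /srl/; trying suffixes from longest down, /l/ is the first permitted one, so coda /sr/ | onset /l/.
σ2/σ3 boundary: /nws/ splits as /nw/ + /s/ (/s/ is the longest suffix that is a licit onset).
σ3/σ4 boundary: just /m/ — single C goes to the following onset.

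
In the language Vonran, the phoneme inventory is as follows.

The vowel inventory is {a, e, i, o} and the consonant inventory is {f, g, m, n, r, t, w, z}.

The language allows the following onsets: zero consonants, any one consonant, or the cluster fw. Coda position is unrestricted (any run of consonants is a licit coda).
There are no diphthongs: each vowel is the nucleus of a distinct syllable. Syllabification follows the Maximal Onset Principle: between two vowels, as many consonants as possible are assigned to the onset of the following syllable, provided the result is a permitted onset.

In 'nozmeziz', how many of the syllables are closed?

Vowels present: o, e, i; each is a nucleus, giving 3 syllables.
V1 /o/ – V2 /e/: /zm/; trying suffixes from longest down, /m/ is the first permitted one, so coda /z/ | onset /m/.
V2 /e/ – V3 /i/: /z/ is a single consonant, so it becomes the next onset.
Putting it together: noz.me.ziz.
Classifying each syllable: /noz/ (closed), /me/ (open), /ziz/ (closed).
Closed syllables: 2.

2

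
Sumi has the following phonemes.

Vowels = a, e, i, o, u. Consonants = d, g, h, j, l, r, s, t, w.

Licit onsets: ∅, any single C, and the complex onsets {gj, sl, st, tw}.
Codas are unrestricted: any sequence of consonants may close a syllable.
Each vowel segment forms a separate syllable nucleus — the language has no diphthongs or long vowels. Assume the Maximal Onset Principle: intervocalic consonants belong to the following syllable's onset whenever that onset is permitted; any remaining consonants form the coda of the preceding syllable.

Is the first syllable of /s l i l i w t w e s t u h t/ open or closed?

open

Nuclei (vowels): i, i, e, u → 4 syllables.
σ1/σ2 boundary: just /l/ — single C goes to the following onset.
σ2/σ3 boundary: cluster /wtw/ — the longest permitted-onset suffix is /tw/; onset = /tw/, preceding coda = /w/.
σ3/σ4 boundary: /st/ — entire cluster is a permitted onset → onset /st/, coda ∅.
Syllabification: sli.liw.twe.stuht.
Syllable 1 is /sli/; it ends in its nucleus with no coda, so it is open.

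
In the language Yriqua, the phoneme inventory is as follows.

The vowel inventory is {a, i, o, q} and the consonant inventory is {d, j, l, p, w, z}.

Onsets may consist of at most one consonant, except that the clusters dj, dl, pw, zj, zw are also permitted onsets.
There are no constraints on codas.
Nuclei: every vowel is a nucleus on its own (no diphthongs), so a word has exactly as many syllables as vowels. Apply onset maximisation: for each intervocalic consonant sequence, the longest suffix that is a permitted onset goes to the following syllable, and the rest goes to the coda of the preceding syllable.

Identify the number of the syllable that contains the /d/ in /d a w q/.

Vowels present: a, q; each is a nucleus, giving 2 syllables.
σ1/σ2 boundary: just /w/ — single C goes to the following onset.
So the parse is da.wq.
The /d/ is in the onset of syllable 1 (/da/).

1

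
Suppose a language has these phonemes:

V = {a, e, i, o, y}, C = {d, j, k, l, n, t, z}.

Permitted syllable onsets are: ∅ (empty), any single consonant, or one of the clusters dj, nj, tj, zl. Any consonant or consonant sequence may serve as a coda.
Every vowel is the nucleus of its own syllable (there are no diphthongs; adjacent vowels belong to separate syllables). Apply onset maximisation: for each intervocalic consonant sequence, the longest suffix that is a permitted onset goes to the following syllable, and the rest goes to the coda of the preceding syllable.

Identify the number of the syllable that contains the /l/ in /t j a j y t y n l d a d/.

3

Nuclei (vowels): a, y, y, a → 4 syllables.
Between /a/ (V1) and /y/ (V2): just /j/ — single C goes to the following onset.
Between /y/ (V2) and /y/ (V3): /t/ → onset of the next syllable (single consonants are always licit onsets).
Between /y/ (V3) and /a/ (V4): cluster /nld/ — the longest permitted-onset suffix is /d/; onset = /d/, preceding coda = /nl/.
Syllabification: tja.jy.tynl.dad.
The /l/ is in the coda of syllable 3 (/tynl/).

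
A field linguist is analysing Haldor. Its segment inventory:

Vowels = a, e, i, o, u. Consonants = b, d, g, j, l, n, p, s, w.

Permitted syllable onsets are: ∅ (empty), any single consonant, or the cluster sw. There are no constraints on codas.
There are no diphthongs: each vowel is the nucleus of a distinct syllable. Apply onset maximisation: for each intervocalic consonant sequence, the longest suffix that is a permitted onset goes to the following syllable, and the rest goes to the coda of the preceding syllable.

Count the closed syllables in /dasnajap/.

2

Nuclei (vowels): a, a, a → 3 syllables.
σ1/σ2 boundary: cluster /sn/ — the longest permitted-onset suffix is /n/; onset = /n/, preceding coda = /s/.
σ2/σ3 boundary: /j/ is a single consonant, so it becomes the next onset.
Putting it together: das.na.jap.
Classifying each syllable: /das/ (closed), /na/ (open), /jap/ (closed).
Closed syllables: 2.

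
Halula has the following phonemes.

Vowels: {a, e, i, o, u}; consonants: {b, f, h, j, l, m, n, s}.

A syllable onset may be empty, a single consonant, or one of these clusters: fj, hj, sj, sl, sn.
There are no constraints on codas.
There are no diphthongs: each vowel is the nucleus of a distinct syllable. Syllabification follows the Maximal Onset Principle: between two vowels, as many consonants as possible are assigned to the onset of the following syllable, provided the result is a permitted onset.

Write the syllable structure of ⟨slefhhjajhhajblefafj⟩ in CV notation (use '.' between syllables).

Nuclei (vowels): e, a, a, e, a → 5 syllables.
V1 /e/ – V2 /a/: /fhhj/ splits as /fh/ + /hj/ (/hj/ is the longest suffix that is a licit onset).
V2 /a/ – V3 /a/: /jhh/ — longest licit onset from the right is /h/, leaving /jh/ as coda.
V3 /a/ – V4 /e/: /jbl/; trying suffixes from longest down, /l/ is the first permitted one, so coda /jb/ | onset /l/.
V4 /e/ – V5 /a/: /f/ is a single consonant, so it becomes the next onset.
Result: slefh.hjajh.hajb.le.fafj.
Mapping each syllable to C/V: /slefh/ → CCVCC, /hjajh/ → CCVCC, /hajb/ → CVCC, /le/ → CV, /fafj/ → CVCC.

CCVCC.CCVCC.CVCC.CV.CVCC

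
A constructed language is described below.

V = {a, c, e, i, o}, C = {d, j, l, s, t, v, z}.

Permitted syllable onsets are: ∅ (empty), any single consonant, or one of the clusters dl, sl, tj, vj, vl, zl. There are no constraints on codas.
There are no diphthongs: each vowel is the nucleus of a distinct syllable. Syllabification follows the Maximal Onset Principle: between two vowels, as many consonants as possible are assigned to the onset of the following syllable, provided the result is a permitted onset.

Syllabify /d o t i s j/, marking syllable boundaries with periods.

do.tisj

Nuclei (vowels): o, i → 2 syllables.
σ1/σ2 boundary: /t/ → onset of the next syllable (single consonants are always licit onsets).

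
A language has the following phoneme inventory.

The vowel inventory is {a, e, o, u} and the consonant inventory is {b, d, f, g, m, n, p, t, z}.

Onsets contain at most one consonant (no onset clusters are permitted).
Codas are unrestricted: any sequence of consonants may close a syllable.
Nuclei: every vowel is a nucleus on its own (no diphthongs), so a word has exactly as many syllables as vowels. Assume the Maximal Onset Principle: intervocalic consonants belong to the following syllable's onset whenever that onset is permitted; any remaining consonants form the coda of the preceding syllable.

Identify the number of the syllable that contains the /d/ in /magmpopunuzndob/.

Vowels present: a, o, u, u, o; each is a nucleus, giving 5 syllables.
Between /a/ (V1) and /o/ (V2): /gmp/ splits as /gm/ + /p/ (/p/ is the longest suffix that is a licit onset).
Between /o/ (V2) and /u/ (V3): /p/ → onset of the next syllable (single consonants are always licit onsets).
Between /u/ (V3) and /u/ (V4): /n/ → onset of the next syllable (single consonants are always licit onsets).
Between /u/ (V4) and /o/ (V5): /znd/ splits as /zn/ + /d/ (/d/ is the longest suffix that is a licit onset).
Syllabification: magm.po.pu.nuzn.dob.
The /d/ is in the onset of syllable 5 (/dob/).

5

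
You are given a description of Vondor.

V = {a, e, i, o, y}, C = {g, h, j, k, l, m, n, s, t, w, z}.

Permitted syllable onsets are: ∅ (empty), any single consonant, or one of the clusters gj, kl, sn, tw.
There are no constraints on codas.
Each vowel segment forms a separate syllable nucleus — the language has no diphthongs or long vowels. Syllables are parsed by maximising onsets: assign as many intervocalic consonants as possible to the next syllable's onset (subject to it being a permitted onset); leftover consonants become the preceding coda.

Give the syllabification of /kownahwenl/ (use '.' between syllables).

Nuclei (vowels): o, a, e → 3 syllables.
/o…a/ gap (V1→V2): /wn/ splits as /w/ + /n/ (/n/ is the longest suffix that is a licit onset).
/a…e/ gap (V2→V3): /hw/ — longest licit onset from the right is /w/, leaving /h/ as coda.

kow.nah.wenl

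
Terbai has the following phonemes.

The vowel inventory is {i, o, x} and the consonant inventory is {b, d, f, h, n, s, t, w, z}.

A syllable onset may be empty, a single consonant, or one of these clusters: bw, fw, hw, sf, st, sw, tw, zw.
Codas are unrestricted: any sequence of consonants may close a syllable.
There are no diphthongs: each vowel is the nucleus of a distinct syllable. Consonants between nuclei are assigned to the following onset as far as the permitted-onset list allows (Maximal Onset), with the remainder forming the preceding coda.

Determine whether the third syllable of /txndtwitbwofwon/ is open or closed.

open

The vowels are x, i, o, o — 4 nuclei, so 4 syllables.
Between /x/ (V1) and /i/ (V2): /ndtw/; trying suffixes from longest down, /tw/ is the first permitted one, so coda /nd/ | onset /tw/.
Between /i/ (V2) and /o/ (V3): cluster /tbw/ — the longest permitted-onset suffix is /bw/; onset = /bw/, preceding coda = /t/.
Between /o/ (V3) and /o/ (V4): /fw/ is a licit onset in full, so it all attaches to the next syllable.
Putting it together: txnd.twit.bwo.fwon.
Syllable 3 is /bwo/; it ends in its nucleus with no coda, so it is open.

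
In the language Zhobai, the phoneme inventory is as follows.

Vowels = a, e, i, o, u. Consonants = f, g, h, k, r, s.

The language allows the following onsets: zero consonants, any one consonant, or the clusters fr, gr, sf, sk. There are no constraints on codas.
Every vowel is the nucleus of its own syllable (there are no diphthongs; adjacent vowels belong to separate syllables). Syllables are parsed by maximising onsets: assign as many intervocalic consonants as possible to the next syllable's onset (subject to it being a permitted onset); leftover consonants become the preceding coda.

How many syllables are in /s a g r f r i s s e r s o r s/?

4

Vowels present: a, i, e, o; each is a nucleus, giving 4 syllables.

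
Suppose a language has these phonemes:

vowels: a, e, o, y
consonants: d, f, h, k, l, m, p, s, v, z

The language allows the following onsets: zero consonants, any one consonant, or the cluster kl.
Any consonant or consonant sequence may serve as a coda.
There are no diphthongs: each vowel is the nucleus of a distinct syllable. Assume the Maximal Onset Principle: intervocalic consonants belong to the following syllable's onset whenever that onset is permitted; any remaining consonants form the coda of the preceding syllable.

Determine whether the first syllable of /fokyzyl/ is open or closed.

open

Nuclei (vowels): o, y, y → 3 syllables.
V1 /o/ – V2 /y/: just /k/ — single C goes to the following onset.
V2 /y/ – V3 /y/: /z/ is a single consonant, so it becomes the next onset.
So the parse is fo.ky.zyl.
Syllable 1 is /fo/; it ends in its nucleus with no coda, so it is open.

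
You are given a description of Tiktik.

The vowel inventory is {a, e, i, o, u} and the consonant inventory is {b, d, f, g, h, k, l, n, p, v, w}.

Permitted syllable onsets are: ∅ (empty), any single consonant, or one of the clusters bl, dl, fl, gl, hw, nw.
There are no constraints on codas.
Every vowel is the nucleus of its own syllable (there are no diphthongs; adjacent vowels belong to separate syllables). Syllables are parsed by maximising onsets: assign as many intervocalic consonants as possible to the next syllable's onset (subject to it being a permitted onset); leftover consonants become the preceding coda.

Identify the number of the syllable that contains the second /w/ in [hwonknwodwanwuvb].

2

Nuclei (vowels): o, o, a, u → 4 syllables.
Between /o/ (V1) and /o/ (V2): /nknw/ splits as /nk/ + /nw/ (/nw/ is the longest suffix that is a licit onset).
Between /o/ (V2) and /a/ (V3): /dw/ splits as /d/ + /w/ (/w/ is the longest suffix that is a licit onset).
Between /a/ (V3) and /u/ (V4): /nw/ is a licit onset in full, so it all attaches to the next syllable.
Putting it together: hwonk.nwod.wa.nwuvb.
The second /w/ is in the onset of syllable 2 (/nwod/).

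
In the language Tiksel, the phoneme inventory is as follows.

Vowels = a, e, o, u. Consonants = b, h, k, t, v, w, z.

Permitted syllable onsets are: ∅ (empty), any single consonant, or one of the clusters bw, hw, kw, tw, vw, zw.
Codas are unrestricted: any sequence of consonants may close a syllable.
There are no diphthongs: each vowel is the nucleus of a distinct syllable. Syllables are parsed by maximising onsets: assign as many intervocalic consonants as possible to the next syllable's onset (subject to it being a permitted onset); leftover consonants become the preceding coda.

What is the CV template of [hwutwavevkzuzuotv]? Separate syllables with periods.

Nuclei (vowels): u, a, e, u, u, o → 6 syllables.
V1 /u/ – V2 /a/: /tw/ is a licit onset in full, so it all attaches to the next syllable.
V2 /a/ – V3 /e/: /v/ is a single consonant, so it becomes the next onset.
V3 /e/ – V4 /u/: cluster /vkz/ — the longest permitted-onset suffix is /z/; onset = /z/, preceding coda = /vk/.
V4 /u/ – V5 /u/: /z/ → onset of the next syllable (single consonants are always licit onsets).
V5 /u/ – V6 /o/: nothing intervenes; syllable break is V.V.
Syllabification: hwu.twa.vevk.zu.zu.otv.
Mapping each syllable to C/V: /hwu/ → CCV, /twa/ → CCV, /vevk/ → CVCC, /zu/ → CV, /zu/ → CV, /otv/ → VCC.

CCV.CCV.CVCC.CV.CV.VCC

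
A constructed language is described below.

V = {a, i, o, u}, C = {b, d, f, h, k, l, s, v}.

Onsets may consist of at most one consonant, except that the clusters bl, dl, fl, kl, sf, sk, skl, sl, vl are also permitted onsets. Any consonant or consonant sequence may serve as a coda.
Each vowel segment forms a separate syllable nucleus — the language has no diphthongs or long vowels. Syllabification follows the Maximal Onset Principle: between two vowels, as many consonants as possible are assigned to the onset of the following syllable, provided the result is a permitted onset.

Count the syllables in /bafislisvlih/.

Vowels present: a, i, i, i; each is a nucleus, giving 4 syllables.

4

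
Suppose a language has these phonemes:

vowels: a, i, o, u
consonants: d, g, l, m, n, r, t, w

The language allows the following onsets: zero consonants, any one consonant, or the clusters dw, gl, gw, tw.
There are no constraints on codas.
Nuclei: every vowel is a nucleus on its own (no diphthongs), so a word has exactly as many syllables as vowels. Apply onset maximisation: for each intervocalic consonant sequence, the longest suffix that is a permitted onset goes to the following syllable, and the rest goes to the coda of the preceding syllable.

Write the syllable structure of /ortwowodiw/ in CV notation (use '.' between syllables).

VC.CCV.CV.CVC

The vowels are o, o, o, i — 4 nuclei, so 4 syllables.
σ1/σ2 boundary: cluster /rtw/ — the longest permitted-onset suffix is /tw/; onset = /tw/, preceding coda = /r/.
σ2/σ3 boundary: /w/ → onset of the next syllable (single consonants are always licit onsets).
σ3/σ4 boundary: /d/ is a single consonant, so it becomes the next onset.
So the parse is or.two.wo.diw.
Mapping each syllable to C/V: /or/ → VC, /two/ → CCV, /wo/ → CV, /diw/ → CVC.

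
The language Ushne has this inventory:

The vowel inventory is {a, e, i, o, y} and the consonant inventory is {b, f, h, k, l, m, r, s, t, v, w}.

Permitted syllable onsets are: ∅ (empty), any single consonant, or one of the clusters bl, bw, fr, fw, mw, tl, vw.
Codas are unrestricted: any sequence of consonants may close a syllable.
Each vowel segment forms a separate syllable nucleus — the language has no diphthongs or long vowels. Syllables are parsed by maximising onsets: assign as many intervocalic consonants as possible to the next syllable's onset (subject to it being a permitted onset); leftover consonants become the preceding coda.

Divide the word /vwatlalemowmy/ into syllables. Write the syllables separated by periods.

vwa.tla.le.mow.my

The vowels are a, a, e, o, y — 5 nuclei, so 5 syllables.
σ1/σ2 boundary: /tl/ is a licit onset in full, so it all attaches to the next syllable.
σ2/σ3 boundary: /l/ → onset of the next syllable (single consonants are always licit onsets).
σ3/σ4 boundary: just /m/ — single C goes to the following onset.
σ4/σ5 boundary: /wm/; trying suffixes from longest down, /m/ is the first permitted one, so coda /w/ | onset /m/.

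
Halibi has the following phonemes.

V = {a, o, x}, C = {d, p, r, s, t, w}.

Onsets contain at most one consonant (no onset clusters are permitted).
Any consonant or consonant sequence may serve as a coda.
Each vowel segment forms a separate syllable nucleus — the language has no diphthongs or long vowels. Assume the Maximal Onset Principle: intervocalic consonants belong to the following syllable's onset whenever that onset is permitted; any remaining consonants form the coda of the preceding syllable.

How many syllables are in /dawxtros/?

The vowels are a, x, o — 3 nuclei, so 3 syllables.

3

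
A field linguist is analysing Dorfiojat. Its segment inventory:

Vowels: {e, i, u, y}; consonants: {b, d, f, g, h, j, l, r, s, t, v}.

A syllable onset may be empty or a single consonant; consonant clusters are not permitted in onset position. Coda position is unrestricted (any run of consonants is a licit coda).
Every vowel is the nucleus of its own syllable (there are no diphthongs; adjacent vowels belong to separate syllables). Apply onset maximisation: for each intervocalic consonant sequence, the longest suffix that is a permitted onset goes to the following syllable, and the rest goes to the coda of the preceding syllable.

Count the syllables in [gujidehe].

Nuclei (vowels): u, i, e, e → 4 syllables.

4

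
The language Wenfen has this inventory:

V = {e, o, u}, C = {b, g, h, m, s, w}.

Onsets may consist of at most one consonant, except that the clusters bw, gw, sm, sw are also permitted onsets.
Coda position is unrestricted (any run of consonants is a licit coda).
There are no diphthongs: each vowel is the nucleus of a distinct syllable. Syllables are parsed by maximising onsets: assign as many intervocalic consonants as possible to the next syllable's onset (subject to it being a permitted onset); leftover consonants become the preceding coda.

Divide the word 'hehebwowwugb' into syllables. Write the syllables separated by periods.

Vowels present: e, e, o, u; each is a nucleus, giving 4 syllables.
/e…e/ gap (V1→V2): just /h/ — single C goes to the following onset.
/e…o/ gap (V2→V3): /bw/ — entire cluster is a permitted onset → onset /bw/, coda ∅.
/o…u/ gap (V3→V4): cluster /ww/ — the longest permitted-onset suffix is /w/; onset = /w/, preceding coda = /w/.

he.he.bwow.wugb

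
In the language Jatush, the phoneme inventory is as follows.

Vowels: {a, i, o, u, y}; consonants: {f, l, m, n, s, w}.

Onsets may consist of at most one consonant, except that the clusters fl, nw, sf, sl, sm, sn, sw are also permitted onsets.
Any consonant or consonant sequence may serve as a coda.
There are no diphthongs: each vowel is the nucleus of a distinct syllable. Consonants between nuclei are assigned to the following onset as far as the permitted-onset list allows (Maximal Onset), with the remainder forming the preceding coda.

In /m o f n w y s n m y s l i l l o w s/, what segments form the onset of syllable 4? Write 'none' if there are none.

Nuclei (vowels): o, y, y, i, o → 5 syllables.
/o…y/ gap (V1→V2): /fnw/ splits as /f/ + /nw/ (/nw/ is the longest suffix that is a licit onset).
/y…y/ gap (V2→V3): /snm/ splits as /sn/ + /m/ (/m/ is the longest suffix that is a licit onset).
/y…i/ gap (V3→V4): cluster /sl/ — /sl/ is itself a permitted onset, so the whole cluster goes right; preceding coda = ∅.
/i…o/ gap (V4→V5): cluster /ll/ — the longest permitted-onset suffix is /l/; onset = /l/, preceding coda = /l/.
Putting it together: mof.nwysn.my.slil.lows.
Syllable 4 is /slil/: onset /sl/, nucleus /i/, coda /l/.

sl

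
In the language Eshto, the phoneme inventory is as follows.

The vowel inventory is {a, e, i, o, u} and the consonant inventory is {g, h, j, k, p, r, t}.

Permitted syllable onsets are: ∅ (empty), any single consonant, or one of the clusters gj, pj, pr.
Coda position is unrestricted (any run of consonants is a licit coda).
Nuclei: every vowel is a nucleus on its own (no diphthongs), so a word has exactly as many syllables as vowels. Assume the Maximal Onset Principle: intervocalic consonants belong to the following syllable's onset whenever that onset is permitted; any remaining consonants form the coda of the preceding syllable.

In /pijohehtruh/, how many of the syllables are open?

2

The vowels are i, o, e, u — 4 nuclei, so 4 syllables.
/i…o/ gap (V1→V2): /j/ → onset of the next syllable (single consonants are always licit onsets).
/o…e/ gap (V2→V3): /h/ is a single consonant, so it becomes the next onset.
/e…u/ gap (V3→V4): cluster /htr/ — the longest permitted-onset suffix is /r/; onset = /r/, preceding coda = /ht/.
Result: pi.jo.heht.ruh.
Classifying each syllable: /pi/ (open), /jo/ (open), /heht/ (closed), /ruh/ (closed).
Open syllables: 2.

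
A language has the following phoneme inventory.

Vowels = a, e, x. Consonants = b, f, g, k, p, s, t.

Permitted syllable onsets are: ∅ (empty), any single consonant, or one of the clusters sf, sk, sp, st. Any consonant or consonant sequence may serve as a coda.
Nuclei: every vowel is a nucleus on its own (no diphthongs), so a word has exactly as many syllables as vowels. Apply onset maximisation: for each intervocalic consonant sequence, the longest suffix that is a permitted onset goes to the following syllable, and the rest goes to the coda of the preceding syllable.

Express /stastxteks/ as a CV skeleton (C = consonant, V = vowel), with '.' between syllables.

CCV.CCV.CVCC

Vowels present: a, x, e; each is a nucleus, giving 3 syllables.
Between /a/ (V1) and /x/ (V2): /st/ — entire cluster is a permitted onset → onset /st/, coda ∅.
Between /x/ (V2) and /e/ (V3): /t/ → onset of the next syllable (single consonants are always licit onsets).
Syllabification: sta.stx.teks.
Mapping each syllable to C/V: /sta/ → CCV, /stx/ → CCV, /teks/ → CVCC.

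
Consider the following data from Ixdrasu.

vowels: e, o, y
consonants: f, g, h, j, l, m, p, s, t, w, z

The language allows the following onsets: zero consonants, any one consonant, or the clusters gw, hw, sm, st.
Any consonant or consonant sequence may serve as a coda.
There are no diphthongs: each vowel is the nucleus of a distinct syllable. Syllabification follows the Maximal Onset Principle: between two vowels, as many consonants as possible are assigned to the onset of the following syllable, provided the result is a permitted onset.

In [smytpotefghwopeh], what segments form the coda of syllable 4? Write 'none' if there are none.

none

Nuclei (vowels): y, o, e, o, e → 5 syllables.
V1 /y/ – V2 /o/: cluster /tp/ — the longest permitted-onset suffix is /p/; onset = /p/, preceding coda = /t/.
V2 /o/ – V3 /e/: /t/ is a single consonant, so it becomes the next onset.
V3 /e/ – V4 /o/: /fghw/ — longest licit onset from the right is /hw/, leaving /fg/ as coda.
V4 /o/ – V5 /e/: just /p/ — single C goes to the following onset.
Putting it together: smyt.po.tefg.hwo.peh.
Syllable 4 is /hwo/: onset /hw/, nucleus /o/, coda ∅.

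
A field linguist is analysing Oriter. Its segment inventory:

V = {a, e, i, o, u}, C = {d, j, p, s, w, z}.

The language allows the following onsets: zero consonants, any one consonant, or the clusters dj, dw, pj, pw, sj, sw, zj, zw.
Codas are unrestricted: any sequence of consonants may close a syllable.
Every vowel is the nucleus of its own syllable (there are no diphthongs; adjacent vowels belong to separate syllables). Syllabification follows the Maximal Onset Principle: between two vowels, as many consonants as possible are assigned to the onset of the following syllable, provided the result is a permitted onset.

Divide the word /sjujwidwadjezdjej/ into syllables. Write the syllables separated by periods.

sjuj.wi.dwa.djez.djej

Nuclei (vowels): u, i, a, e, e → 5 syllables.
/u…i/ gap (V1→V2): /jw/; trying suffixes from longest down, /w/ is the first permitted one, so coda /j/ | onset /w/.
/i…a/ gap (V2→V3): cluster /dw/ — /dw/ is itself a permitted onset, so the whole cluster goes right; preceding coda = ∅.
/a…e/ gap (V3→V4): /dj/ is a licit onset in full, so it all attaches to the next syllable.
/e…e/ gap (V4→V5): /zdj/ splits as /z/ + /dj/ (/dj/ is the longest suffix that is a licit onset).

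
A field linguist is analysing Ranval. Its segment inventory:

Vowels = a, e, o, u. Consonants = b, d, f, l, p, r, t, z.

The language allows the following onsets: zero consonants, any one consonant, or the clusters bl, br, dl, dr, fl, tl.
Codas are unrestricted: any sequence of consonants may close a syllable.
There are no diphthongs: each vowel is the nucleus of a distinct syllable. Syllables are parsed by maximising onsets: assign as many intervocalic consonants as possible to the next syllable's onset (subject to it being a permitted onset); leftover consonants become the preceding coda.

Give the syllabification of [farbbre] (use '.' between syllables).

farb.bre

The vowels are a, e — 2 nuclei, so 2 syllables.
/a…e/ gap (V1→V2): /rbbr/ splits as /rb/ + /br/ (/br/ is the longest suffix that is a licit onset).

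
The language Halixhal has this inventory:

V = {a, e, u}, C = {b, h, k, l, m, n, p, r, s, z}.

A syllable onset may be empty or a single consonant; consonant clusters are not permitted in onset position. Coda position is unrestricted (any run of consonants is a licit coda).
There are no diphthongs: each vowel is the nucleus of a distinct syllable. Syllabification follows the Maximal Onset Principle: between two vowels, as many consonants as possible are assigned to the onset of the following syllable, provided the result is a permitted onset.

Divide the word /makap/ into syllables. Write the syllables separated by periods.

Vowels present: a, a; each is a nucleus, giving 2 syllables.
Between /a/ (V1) and /a/ (V2): /k/ is a single consonant, so it becomes the next onset.

ma.kap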